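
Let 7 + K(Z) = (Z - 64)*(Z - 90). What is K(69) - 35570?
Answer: -35682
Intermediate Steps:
K(Z) = -7 + (-90 + Z)*(-64 + Z) (K(Z) = -7 + (Z - 64)*(Z - 90) = -7 + (-64 + Z)*(-90 + Z) = -7 + (-90 + Z)*(-64 + Z))
K(69) - 35570 = (5753 + 69² - 154*69) - 35570 = (5753 + 4761 - 10626) - 35570 = -112 - 35570 = -35682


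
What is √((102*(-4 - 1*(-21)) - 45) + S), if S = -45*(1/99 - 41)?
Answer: √427559/11 ≈ 59.444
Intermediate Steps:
S = 20290/11 (S = -45*(1/99 - 41) = -45*(-4058/99) = 20290/11 ≈ 1844.5)
√((102*(-4 - 1*(-21)) - 45) + S) = √((102*(-4 - 1*(-21)) - 45) + 20290/11) = √((102*(-4 + 21) - 45) + 20290/11) = √((102*17 - 45) + 20290/11) = √((1734 - 45) + 20290/11) = √(1689 + 20290/11) = √(38869/11) = √427559/11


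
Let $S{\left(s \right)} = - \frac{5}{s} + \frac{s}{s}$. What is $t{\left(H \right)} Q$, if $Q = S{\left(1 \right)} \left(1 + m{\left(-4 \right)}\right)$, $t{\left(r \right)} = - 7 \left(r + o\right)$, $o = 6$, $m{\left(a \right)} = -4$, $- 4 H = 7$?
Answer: $-357$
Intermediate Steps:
$H = - \frac{7}{4}$ ($H = \left(- \frac{1}{4}\right) 7 = - \frac{7}{4} \approx -1.75$)
$S{\left(s \right)} = 1 - \frac{5}{s}$ ($S{\left(s \right)} = - \frac{5}{s} + 1 = 1 - \frac{5}{s}$)
$t{\left(r \right)} = -42 - 7 r$ ($t{\left(r \right)} = - 7 \left(r + 6\right) = - 7 \left(6 + r\right) = -42 - 7 r$)
$Q = 12$ ($Q = \frac{-5 + 1}{1} \left(1 - 4\right) = 1 \left(-4\right) \left(-3\right) = \left(-4\right) \left(-3\right) = 12$)
$t{\left(H \right)} Q = \left(-42 - - \frac{49}{4}\right) 12 = \left(-42 + \frac{49}{4}\right) 12 = \left(- \frac{119}{4}\right) 12 = -357$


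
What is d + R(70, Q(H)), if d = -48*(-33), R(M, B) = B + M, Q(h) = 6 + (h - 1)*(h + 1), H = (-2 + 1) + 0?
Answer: 1660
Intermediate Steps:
H = -1 (H = -1 + 0 = -1)
Q(h) = 6 + (1 + h)*(-1 + h) (Q(h) = 6 + (-1 + h)*(1 + h) = 6 + (1 + h)*(-1 + h))
d = 1584
d + R(70, Q(H)) = 1584 + ((5 + (-1)²) + 70) = 1584 + ((5 + 1) + 70) = 1584 + (6 + 70) = 1584 + 76 = 1660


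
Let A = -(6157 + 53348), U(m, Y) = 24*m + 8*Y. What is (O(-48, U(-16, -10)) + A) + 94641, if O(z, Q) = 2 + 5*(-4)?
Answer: 35118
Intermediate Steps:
U(m, Y) = 8*Y + 24*m
O(z, Q) = -18 (O(z, Q) = 2 - 20 = -18)
A = -59505 (A = -1*59505 = -59505)
(O(-48, U(-16, -10)) + A) + 94641 = (-18 - 59505) + 94641 = -59523 + 94641 = 35118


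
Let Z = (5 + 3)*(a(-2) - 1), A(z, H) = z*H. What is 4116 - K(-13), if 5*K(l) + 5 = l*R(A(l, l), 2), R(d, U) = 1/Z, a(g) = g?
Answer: 494027/120 ≈ 4116.9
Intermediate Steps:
A(z, H) = H*z
Z = -24 (Z = (5 + 3)*(-2 - 1) = 8*(-3) = -24)
R(d, U) = -1/24 (R(d, U) = 1/(-24) = -1/24)
K(l) = -1 - l/120 (K(l) = -1 + (l*(-1/24))/5 = -1 + (-l/24)/5 = -1 - l/120)
4116 - K(-13) = 4116 - (-1 - 1/120*(-13)) = 4116 - (-1 + 13/120) = 4116 - 1*(-107/120) = 4116 + 107/120 = 494027/120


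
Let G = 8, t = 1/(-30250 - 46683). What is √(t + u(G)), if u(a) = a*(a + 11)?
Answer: √899640269395/76933 ≈ 12.329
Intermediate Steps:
t = -1/76933 (t = 1/(-76933) = -1/76933 ≈ -1.2998e-5)
u(a) = a*(11 + a)
√(t + u(G)) = √(-1/76933 + 8*(11 + 8)) = √(-1/76933 + 8*19) = √(-1/76933 + 152) = √(11693815/76933) = √899640269395/76933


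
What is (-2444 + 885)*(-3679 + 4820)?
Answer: -1778819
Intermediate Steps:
(-2444 + 885)*(-3679 + 4820) = -1559*1141 = -1778819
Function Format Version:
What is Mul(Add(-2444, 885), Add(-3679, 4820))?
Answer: -1778819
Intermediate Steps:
Mul(Add(-2444, 885), Add(-3679, 4820)) = Mul(-1559, 1141) = -1778819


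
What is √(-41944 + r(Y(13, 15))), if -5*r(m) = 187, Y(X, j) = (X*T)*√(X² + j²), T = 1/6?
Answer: 3*I*√116615/5 ≈ 204.89*I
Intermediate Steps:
T = ⅙ ≈ 0.16667
Y(X, j) = X*√(X² + j²)/6 (Y(X, j) = (X*(⅙))*√(X² + j²) = (X/6)*√(X² + j²) = X*√(X² + j²)/6)
r(m) = -187/5 (r(m) = -⅕*187 = -187/5)
√(-41944 + r(Y(13, 15))) = √(-41944 - 187/5) = √(-209907/5) = 3*I*√116615/5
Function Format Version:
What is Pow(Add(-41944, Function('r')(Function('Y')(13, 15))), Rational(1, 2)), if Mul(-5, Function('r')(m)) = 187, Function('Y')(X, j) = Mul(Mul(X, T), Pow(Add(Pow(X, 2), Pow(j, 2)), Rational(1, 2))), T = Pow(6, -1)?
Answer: Mul(Rational(3, 5), I, Pow(116615, Rational(1, 2))) ≈ Mul(204.89, I)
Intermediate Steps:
T = Rational(1, 6) ≈ 0.16667
Function('Y')(X, j) = Mul(Rational(1, 6), X, Pow(Add(Pow(X, 2), Pow(j, 2)), Rational(1, 2))) (Function('Y')(X, j) = Mul(Mul(X, Rational(1, 6)), Pow(Add(Pow(X, 2), Pow(j, 2)), Rational(1, 2))) = Mul(Mul(Rational(1, 6), X), Pow(Add(Pow(X, 2), Pow(j, 2)), Rational(1, 2))) = Mul(Rational(1, 6), X, Pow(Add(Pow(X, 2), Pow(j, 2)), Rational(1, 2))))
Function('r')(m) = Rational(-187, 5) (Function('r')(m) = Mul(Rational(-1, 5), 187) = Rational(-187, 5))
Pow(Add(-41944, Function('r')(Function('Y')(13, 15))), Rational(1, 2)) = Pow(Add(-41944, Rational(-187, 5)), Rational(1, 2)) = Pow(Rational(-209907, 5), Rational(1, 2)) = Mul(Rational(3, 5), I, Pow(116615, Rational(1, 2)))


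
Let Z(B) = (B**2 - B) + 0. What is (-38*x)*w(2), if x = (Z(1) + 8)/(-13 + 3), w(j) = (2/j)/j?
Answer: 76/5 ≈ 15.200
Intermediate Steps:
w(j) = 2/j**2
Z(B) = B**2 - B
x = -4/5 (x = (1*(-1 + 1) + 8)/(-13 + 3) = (1*0 + 8)/(-10) = (0 + 8)*(-1/10) = 8*(-1/10) = -4/5 ≈ -0.80000)
(-38*x)*w(2) = (-38*(-4/5))*(2/2**2) = 152*(2*(1/4))/5 = (152/5)*(1/2) = 76/5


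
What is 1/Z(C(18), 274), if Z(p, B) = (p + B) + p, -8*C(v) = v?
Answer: 2/539 ≈ 0.0037106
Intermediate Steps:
C(v) = -v/8
Z(p, B) = B + 2*p (Z(p, B) = (B + p) + p = B + 2*p)
1/Z(C(18), 274) = 1/(274 + 2*(-⅛*18)) = 1/(274 + 2*(-9/4)) = 1/(274 - 9/2) = 1/(539/2) = 2/539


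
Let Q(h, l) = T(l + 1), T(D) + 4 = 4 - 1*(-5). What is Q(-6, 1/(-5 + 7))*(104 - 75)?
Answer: 145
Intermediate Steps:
T(D) = 5 (T(D) = -4 + (4 - 1*(-5)) = -4 + (4 + 5) = -4 + 9 = 5)
Q(h, l) = 5
Q(-6, 1/(-5 + 7))*(104 - 75) = 5*(104 - 75) = 5*29 = 145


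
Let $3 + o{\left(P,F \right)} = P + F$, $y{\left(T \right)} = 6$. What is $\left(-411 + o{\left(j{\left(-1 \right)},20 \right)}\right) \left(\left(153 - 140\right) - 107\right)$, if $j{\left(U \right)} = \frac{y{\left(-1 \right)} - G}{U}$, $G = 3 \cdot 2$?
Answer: $37036$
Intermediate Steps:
$G = 6$
$j{\left(U \right)} = 0$ ($j{\left(U \right)} = \frac{6 - 6}{U} = \frac{0}{U} = 0$)
$o{\left(P,F \right)} = -3 + F + P$ ($o{\left(P,F \right)} = -3 + \left(P + F\right) = -3 + \left(F + P\right) = -3 + F + P$)
$\left(-411 + o{\left(j{\left(-1 \right)},20 \right)}\right) \left(\left(153 - 140\right) - 107\right) = \left(-411 + \left(-3 + 20 + 0\right)\right) \left(\left(153 - 140\right) - 107\right) = \left(-411 + 17\right) \left(13 - 107\right) = \left(-394\right) \left(-94\right) = 37036$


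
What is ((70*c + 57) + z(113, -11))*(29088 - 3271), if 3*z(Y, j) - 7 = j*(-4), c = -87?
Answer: -155315072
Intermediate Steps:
z(Y, j) = 7/3 - 4*j/3 (z(Y, j) = 7/3 + (j*(-4))/3 = 7/3 + (-4*j)/3 = 7/3 - 4*j/3)
((70*c + 57) + z(113, -11))*(29088 - 3271) = ((70*(-87) + 57) + (7/3 - 4/3*(-11)))*(29088 - 3271) = ((-6090 + 57) + (7/3 + 44/3))*25817 = (-6033 + 17)*25817 = -6016*25817 = -155315072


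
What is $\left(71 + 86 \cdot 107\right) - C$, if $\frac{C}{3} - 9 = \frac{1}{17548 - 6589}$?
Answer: $\frac{33775637}{3653} \approx 9246.0$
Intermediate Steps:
$C = \frac{98632}{3653}$ ($C = 27 + \frac{3}{17548 - 6589} = 27 + \frac{3}{10959} = 27 + 3 \cdot \frac{1}{10959} = 27 + \frac{1}{3653} = \frac{98632}{3653} \approx 27.0$)
$\left(71 + 86 \cdot 107\right) - C = \left(71 + 86 \cdot 107\right) - \frac{98632}{3653} = \left(71 + 9202\right) - \frac{98632}{3653} = 9273 - \frac{98632}{3653} = \frac{33775637}{3653}$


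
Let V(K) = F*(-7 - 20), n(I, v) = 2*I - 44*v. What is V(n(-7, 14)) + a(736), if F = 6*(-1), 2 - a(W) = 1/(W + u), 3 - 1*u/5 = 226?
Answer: 62157/379 ≈ 164.00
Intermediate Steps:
u = -1115 (u = 15 - 5*226 = 15 - 1130 = -1115)
a(W) = 2 - 1/(-1115 + W) (a(W) = 2 - 1/(W - 1115) = 2 - 1/(-1115 + W))
F = -6
n(I, v) = -44*v + 2*I
V(K) = 162 (V(K) = -6*(-7 - 20) = -6*(-27) = 162)
V(n(-7, 14)) + a(736) = 162 + (-2231 + 2*736)/(-1115 + 736) = 162 + (-2231 + 1472)/(-379) = 162 - 1/379*(-759) = 162 + 759/379 = 62157/379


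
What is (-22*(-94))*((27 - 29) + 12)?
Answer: 20680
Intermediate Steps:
(-22*(-94))*((27 - 29) + 12) = 2068*(-2 + 12) = 2068*10 = 20680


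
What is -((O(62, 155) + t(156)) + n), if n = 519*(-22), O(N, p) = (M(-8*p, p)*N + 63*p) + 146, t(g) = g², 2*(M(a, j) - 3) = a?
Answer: 15425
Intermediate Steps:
M(a, j) = 3 + a/2
O(N, p) = 146 + 63*p + N*(3 - 4*p) (O(N, p) = ((3 + (-8*p)/2)*N + 63*p) + 146 = ((3 - 4*p)*N + 63*p) + 146 = (N*(3 - 4*p) + 63*p) + 146 = (63*p + N*(3 - 4*p)) + 146 = 146 + 63*p + N*(3 - 4*p))
n = -11418
-((O(62, 155) + t(156)) + n) = -(((146 + 63*155 + 62*(3 - 4*155)) + 156²) - 11418) = -(((146 + 9765 + 62*(3 - 620)) + 24336) - 11418) = -(((146 + 9765 + 62*(-617)) + 24336) - 11418) = -(((146 + 9765 - 38254) + 24336) - 11418) = -((-28343 + 24336) - 11418) = -(-4007 - 11418) = -1*(-15425) = 15425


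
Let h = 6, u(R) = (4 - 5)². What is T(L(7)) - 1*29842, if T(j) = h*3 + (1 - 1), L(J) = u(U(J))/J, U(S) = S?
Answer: -29824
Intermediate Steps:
u(R) = 1 (u(R) = (-1)² = 1)
L(J) = 1/J
T(j) = 18 (T(j) = 6*3 + (1 - 1) = 18 + 0 = 18)
T(L(7)) - 1*29842 = 18 - 1*29842 = 18 - 29842 = -29824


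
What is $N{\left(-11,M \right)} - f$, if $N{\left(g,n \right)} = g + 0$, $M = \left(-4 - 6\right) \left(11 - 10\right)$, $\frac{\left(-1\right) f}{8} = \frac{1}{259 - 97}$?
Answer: $- \frac{887}{81} \approx -10.951$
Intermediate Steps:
$f = - \frac{4}{81}$ ($f = - \frac{8}{259 - 97} = - \frac{8}{162} = \left(-8\right) \frac{1}{162} = - \frac{4}{81} \approx -0.049383$)
$M = -10$ ($M = \left(-10\right) 1 = -10$)
$N{\left(g,n \right)} = g$
$N{\left(-11,M \right)} - f = -11 - - \frac{4}{81} = -11 + \frac{4}{81} = - \frac{887}{81}$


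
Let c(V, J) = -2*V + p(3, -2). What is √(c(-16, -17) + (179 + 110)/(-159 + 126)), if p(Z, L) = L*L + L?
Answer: 7*√561/33 ≈ 5.0242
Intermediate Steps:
p(Z, L) = L + L² (p(Z, L) = L² + L = L + L²)
c(V, J) = 2 - 2*V (c(V, J) = -2*V - 2*(1 - 2) = -2*V - 2*(-1) = -2*V + 2 = 2 - 2*V)
√(c(-16, -17) + (179 + 110)/(-159 + 126)) = √((2 - 2*(-16)) + (179 + 110)/(-159 + 126)) = √((2 + 32) + 289/(-33)) = √(34 + 289*(-1/33)) = √(34 - 289/33) = √(833/33) = 7*√561/33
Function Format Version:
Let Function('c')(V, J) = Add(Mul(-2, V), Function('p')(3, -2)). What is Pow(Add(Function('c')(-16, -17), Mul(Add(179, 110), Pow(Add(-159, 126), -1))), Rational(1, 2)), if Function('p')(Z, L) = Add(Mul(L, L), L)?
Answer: Mul(Rational(7, 33), Pow(561, Rational(1, 2))) ≈ 5.0242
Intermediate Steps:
Function('p')(Z, L) = Add(L, Pow(L, 2)) (Function('p')(Z, L) = Add(Pow(L, 2), L) = Add(L, Pow(L, 2)))
Function('c')(V, J) = Add(2, Mul(-2, V)) (Function('c')(V, J) = Add(Mul(-2, V), Mul(-2, Add(1, -2))) = Add(Mul(-2, V), Mul(-2, -1)) = Add(Mul(-2, V), 2) = Add(2, Mul(-2, V)))
Pow(Add(Function('c')(-16, -17), Mul(Add(179, 110), Pow(Add(-159, 126), -1))), Rational(1, 2)) = Pow(Add(Add(2, Mul(-2, -16)), Mul(Add(179, 110), Pow(Add(-159, 126), -1))), Rational(1, 2)) = Pow(Add(Add(2, 32), Mul(289, Pow(-33, -1))), Rational(1, 2)) = Pow(Add(34, Mul(289, Rational(-1, 33))), Rational(1, 2)) = Pow(Add(34, Rational(-289, 33)), Rational(1, 2)) = Pow(Rational(833, 33), Rational(1, 2)) = Mul(Rational(7, 33), Pow(561, Rational(1, 2)))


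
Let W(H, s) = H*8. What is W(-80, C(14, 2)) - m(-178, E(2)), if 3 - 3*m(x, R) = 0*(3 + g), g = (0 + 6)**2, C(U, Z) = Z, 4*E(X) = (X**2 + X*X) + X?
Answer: -641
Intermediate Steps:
E(X) = X**2/2 + X/4 (E(X) = ((X**2 + X*X) + X)/4 = ((X**2 + X**2) + X)/4 = (2*X**2 + X)/4 = (X + 2*X**2)/4 = X**2/2 + X/4)
g = 36 (g = 6**2 = 36)
m(x, R) = 1 (m(x, R) = 1 - 0*(3 + 36) = 1 - 0*39 = 1 - 1/3*0 = 1 + 0 = 1)
W(H, s) = 8*H
W(-80, C(14, 2)) - m(-178, E(2)) = 8*(-80) - 1*1 = -640 - 1 = -641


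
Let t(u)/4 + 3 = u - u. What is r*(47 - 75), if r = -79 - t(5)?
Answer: 1876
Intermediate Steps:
t(u) = -12 (t(u) = -12 + 4*(u - u) = -12 + 4*0 = -12 + 0 = -12)
r = -67 (r = -79 - 1*(-12) = -79 + 12 = -67)
r*(47 - 75) = -67*(47 - 75) = -67*(-28) = 1876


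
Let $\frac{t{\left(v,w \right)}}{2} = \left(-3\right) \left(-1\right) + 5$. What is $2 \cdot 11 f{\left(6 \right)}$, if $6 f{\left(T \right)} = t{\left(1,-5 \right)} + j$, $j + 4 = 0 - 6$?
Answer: $22$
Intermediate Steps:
$t{\left(v,w \right)} = 16$ ($t{\left(v,w \right)} = 2 \left(\left(-3\right) \left(-1\right) + 5\right) = 2 \left(3 + 5\right) = 2 \cdot 8 = 16$)
$j = -10$ ($j = -4 + \left(0 - 6\right) = -4 - 6 = -10$)
$f{\left(T \right)} = 1$ ($f{\left(T \right)} = \frac{16 - 10}{6} = \frac{1}{6} \cdot 6 = 1$)
$2 \cdot 11 f{\left(6 \right)} = 2 \cdot 11 \cdot 1 = 22 \cdot 1 = 22$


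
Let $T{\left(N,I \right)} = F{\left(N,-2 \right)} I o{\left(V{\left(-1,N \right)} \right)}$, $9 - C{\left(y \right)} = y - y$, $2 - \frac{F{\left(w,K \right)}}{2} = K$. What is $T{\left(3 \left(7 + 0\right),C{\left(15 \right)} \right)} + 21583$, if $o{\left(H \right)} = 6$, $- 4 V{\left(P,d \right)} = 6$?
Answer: $22015$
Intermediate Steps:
$V{\left(P,d \right)} = - \frac{3}{2}$ ($V{\left(P,d \right)} = \left(- \frac{1}{4}\right) 6 = - \frac{3}{2}$)
$F{\left(w,K \right)} = 4 - 2 K$
$C{\left(y \right)} = 9$ ($C{\left(y \right)} = 9 - \left(y - y\right) = 9 - 0 = 9 + 0 = 9$)
$T{\left(N,I \right)} = 48 I$ ($T{\left(N,I \right)} = \left(4 - -4\right) I 6 = \left(4 + 4\right) I 6 = 8 I 6 = 48 I$)
$T{\left(3 \left(7 + 0\right),C{\left(15 \right)} \right)} + 21583 = 48 \cdot 9 + 21583 = 432 + 21583 = 22015$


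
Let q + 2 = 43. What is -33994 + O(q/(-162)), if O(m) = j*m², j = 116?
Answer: -222985885/6561 ≈ -33987.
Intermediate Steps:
q = 41 (q = -2 + 43 = 41)
O(m) = 116*m²
-33994 + O(q/(-162)) = -33994 + 116*(41/(-162))² = -33994 + 116*(41*(-1/162))² = -33994 + 116*(-41/162)² = -33994 + 116*(1681/26244) = -33994 + 48749/6561 = -222985885/6561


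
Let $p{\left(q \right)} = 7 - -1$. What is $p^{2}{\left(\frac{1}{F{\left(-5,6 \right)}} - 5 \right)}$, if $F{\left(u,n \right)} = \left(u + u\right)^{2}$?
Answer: $64$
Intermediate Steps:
$F{\left(u,n \right)} = 4 u^{2}$ ($F{\left(u,n \right)} = \left(2 u\right)^{2} = 4 u^{2}$)
$p{\left(q \right)} = 8$ ($p{\left(q \right)} = 7 + 1 = 8$)
$p^{2}{\left(\frac{1}{F{\left(-5,6 \right)}} - 5 \right)} = 8^{2} = 64$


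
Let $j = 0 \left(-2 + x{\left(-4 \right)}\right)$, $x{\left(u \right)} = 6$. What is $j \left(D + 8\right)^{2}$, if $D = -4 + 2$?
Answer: $0$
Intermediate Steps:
$D = -2$
$j = 0$ ($j = 0 \left(-2 + 6\right) = 0 \cdot 4 = 0$)
$j \left(D + 8\right)^{2} = 0 \left(-2 + 8\right)^{2} = 0 \cdot 6^{2} = 0 \cdot 36 = 0$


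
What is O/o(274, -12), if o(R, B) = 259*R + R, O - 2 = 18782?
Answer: 2348/8905 ≈ 0.26367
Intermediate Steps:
O = 18784 (O = 2 + 18782 = 18784)
o(R, B) = 260*R
O/o(274, -12) = 18784/((260*274)) = 18784/71240 = 18784*(1/71240) = 2348/8905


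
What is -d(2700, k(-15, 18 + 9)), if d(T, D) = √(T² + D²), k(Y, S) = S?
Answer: -27*√10001 ≈ -2700.1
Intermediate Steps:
d(T, D) = √(D² + T²)
-d(2700, k(-15, 18 + 9)) = -√((18 + 9)² + 2700²) = -√(27² + 7290000) = -√(729 + 7290000) = -√7290729 = -27*√10001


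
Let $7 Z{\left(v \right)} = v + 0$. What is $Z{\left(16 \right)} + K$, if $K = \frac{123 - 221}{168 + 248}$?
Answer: $\frac{2985}{1456} \approx 2.0501$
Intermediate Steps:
$K = - \frac{49}{208}$ ($K = - \frac{98}{416} = \left(-98\right) \frac{1}{416} = - \frac{49}{208} \approx -0.23558$)
$Z{\left(v \right)} = \frac{v}{7}$ ($Z{\left(v \right)} = \frac{v + 0}{7} = \frac{v}{7}$)
$Z{\left(16 \right)} + K = \frac{1}{7} \cdot 16 - \frac{49}{208} = \frac{16}{7} - \frac{49}{208} = \frac{2985}{1456}$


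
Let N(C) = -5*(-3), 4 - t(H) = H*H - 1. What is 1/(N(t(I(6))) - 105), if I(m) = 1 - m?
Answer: -1/90 ≈ -0.011111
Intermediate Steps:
t(H) = 5 - H² (t(H) = 4 - (H*H - 1) = 4 - (H² - 1) = 4 - (-1 + H²) = 4 + (1 - H²) = 5 - H²)
N(C) = 15
1/(N(t(I(6))) - 105) = 1/(15 - 105) = 1/(-90) = -1/90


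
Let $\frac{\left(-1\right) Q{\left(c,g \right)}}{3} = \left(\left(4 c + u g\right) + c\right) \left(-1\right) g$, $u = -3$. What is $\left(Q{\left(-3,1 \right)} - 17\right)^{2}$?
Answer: $5041$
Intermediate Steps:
$Q{\left(c,g \right)} = - 3 g \left(- 5 c + 3 g\right)$ ($Q{\left(c,g \right)} = - 3 \left(\left(4 c - 3 g\right) + c\right) \left(-1\right) g = - 3 \left(\left(- 3 g + 4 c\right) + c\right) \left(-1\right) g = - 3 \left(- 3 g + 5 c\right) \left(-1\right) g = - 3 \left(- 5 c + 3 g\right) g = - 3 g \left(- 5 c + 3 g\right)$)
$\left(Q{\left(-3,1 \right)} - 17\right)^{2} = \left(3 \cdot 1 \left(\left(-3\right) 1 + 5 \left(-3\right)\right) - 17\right)^{2} = \left(3 \cdot 1 \left(-3 - 15\right) - 17\right)^{2} = \left(3 \cdot 1 \left(-18\right) - 17\right)^{2} = \left(-54 - 17\right)^{2} = \left(-71\right)^{2} = 5041$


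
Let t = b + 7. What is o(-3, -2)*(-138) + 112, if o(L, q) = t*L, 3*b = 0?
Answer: 3010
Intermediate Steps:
b = 0 (b = (⅓)*0 = 0)
t = 7 (t = 0 + 7 = 7)
o(L, q) = 7*L
o(-3, -2)*(-138) + 112 = (7*(-3))*(-138) + 112 = -21*(-138) + 112 = 2898 + 112 = 3010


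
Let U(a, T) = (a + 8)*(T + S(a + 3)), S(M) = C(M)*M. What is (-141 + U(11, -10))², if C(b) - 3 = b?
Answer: 17564481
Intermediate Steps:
C(b) = 3 + b
S(M) = M*(3 + M) (S(M) = (3 + M)*M = M*(3 + M))
U(a, T) = (8 + a)*(T + (3 + a)*(6 + a)) (U(a, T) = (a + 8)*(T + (a + 3)*(3 + (a + 3))) = (8 + a)*(T + (3 + a)*(3 + (3 + a))) = (8 + a)*(T + (3 + a)*(6 + a)))
(-141 + U(11, -10))² = (-141 + (144 + 11³ + 8*(-10) + 17*11² + 90*11 - 10*11))² = (-141 + (144 + 1331 - 80 + 17*121 + 990 - 110))² = (-141 + (144 + 1331 - 80 + 2057 + 990 - 110))² = (-141 + 4332)² = 4191² = 17564481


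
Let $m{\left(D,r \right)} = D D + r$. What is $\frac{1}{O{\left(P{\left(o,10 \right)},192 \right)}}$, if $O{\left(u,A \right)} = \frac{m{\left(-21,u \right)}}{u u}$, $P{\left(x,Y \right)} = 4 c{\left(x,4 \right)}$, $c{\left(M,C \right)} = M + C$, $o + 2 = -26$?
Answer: $\frac{3072}{115} \approx 26.713$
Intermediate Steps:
$o = -28$ ($o = -2 - 26 = -28$)
$m{\left(D,r \right)} = r + D^{2}$ ($m{\left(D,r \right)} = D^{2} + r = r + D^{2}$)
$c{\left(M,C \right)} = C + M$
$P{\left(x,Y \right)} = 16 + 4 x$ ($P{\left(x,Y \right)} = 4 \left(4 + x\right) = 16 + 4 x$)
$O{\left(u,A \right)} = \frac{441 + u}{u^{2}}$ ($O{\left(u,A \right)} = \frac{u + \left(-21\right)^{2}}{u u} = \frac{u + 441}{u^{2}} = \frac{441 + u}{u^{2}}$)
$\frac{1}{O{\left(P{\left(o,10 \right)},192 \right)}} = \frac{1}{\frac{1}{\left(16 + 4 \left(-28\right)\right)^{2}} \left(441 + \left(16 + 4 \left(-28\right)\right)\right)} = \frac{1}{\frac{1}{\left(16 - 112\right)^{2}} \left(441 + \left(16 - 112\right)\right)} = \frac{1}{\frac{1}{9216} \left(441 - 96\right)} = \frac{1}{\frac{1}{9216} \cdot 345} = \frac{1}{\frac{115}{3072}} = \frac{3072}{115}$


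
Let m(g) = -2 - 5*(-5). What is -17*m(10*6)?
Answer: -391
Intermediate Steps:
m(g) = 23 (m(g) = -2 + 25 = 23)
-17*m(10*6) = -17*23 = -391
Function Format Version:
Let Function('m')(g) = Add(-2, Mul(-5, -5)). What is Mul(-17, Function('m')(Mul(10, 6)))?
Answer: -391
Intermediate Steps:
Function('m')(g) = 23 (Function('m')(g) = Add(-2, 25) = 23)
Mul(-17, Function('m')(Mul(10, 6))) = Mul(-17, 23) = -391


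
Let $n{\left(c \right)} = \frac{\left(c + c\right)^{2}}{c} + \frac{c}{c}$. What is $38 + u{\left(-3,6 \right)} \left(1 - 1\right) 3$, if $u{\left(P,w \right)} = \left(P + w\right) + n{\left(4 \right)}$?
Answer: $38$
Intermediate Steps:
$n{\left(c \right)} = 1 + 4 c$ ($n{\left(c \right)} = \frac{\left(2 c\right)^{2}}{c} + 1 = \frac{4 c^{2}}{c} + 1 = 4 c + 1 = 1 + 4 c$)
$u{\left(P,w \right)} = 17 + P + w$ ($u{\left(P,w \right)} = \left(P + w\right) + \left(1 + 4 \cdot 4\right) = \left(P + w\right) + \left(1 + 16\right) = \left(P + w\right) + 17 = 17 + P + w$)
$38 + u{\left(-3,6 \right)} \left(1 - 1\right) 3 = 38 + \left(17 - 3 + 6\right) \left(1 - 1\right) 3 = 38 + 20 \cdot 0 \cdot 3 = 38 + 20 \cdot 0 = 38 + 0 = 38$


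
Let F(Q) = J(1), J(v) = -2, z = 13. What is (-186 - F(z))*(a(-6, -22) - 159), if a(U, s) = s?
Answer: 33304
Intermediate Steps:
F(Q) = -2
(-186 - F(z))*(a(-6, -22) - 159) = (-186 - 1*(-2))*(-22 - 159) = (-186 + 2)*(-181) = -184*(-181) = 33304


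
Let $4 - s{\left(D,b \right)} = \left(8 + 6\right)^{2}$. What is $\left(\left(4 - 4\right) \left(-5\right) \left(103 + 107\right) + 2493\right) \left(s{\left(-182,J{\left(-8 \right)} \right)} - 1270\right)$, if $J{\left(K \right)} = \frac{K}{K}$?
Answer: $-3644766$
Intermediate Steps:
$J{\left(K \right)} = 1$
$s{\left(D,b \right)} = -192$ ($s{\left(D,b \right)} = 4 - \left(8 + 6\right)^{2} = 4 - 14^{2} = 4 - 196 = -192$)
$\left(\left(4 - 4\right) \left(-5\right) \left(103 + 107\right) + 2493\right) \left(s{\left(-182,J{\left(-8 \right)} \right)} - 1270\right) = \left(\left(4 - 4\right) \left(-5\right) \left(103 + 107\right) + 2493\right) \left(-192 - 1270\right) = \left(0 \left(-5\right) 210 + 2493\right) \left(-1462\right) = \left(0 \cdot 210 + 2493\right) \left(-1462\right) = \left(0 + 2493\right) \left(-1462\right) = 2493 \left(-1462\right) = -3644766$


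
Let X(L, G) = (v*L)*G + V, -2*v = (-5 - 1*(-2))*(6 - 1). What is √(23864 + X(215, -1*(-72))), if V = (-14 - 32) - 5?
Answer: √139913 ≈ 374.05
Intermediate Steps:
v = 15/2 (v = -(-5 - 1*(-2))*(6 - 1)/2 = -(-5 + 2)*5/2 = -(-3)*5/2 = -½*(-15) = 15/2 ≈ 7.5000)
V = -51 (V = -46 - 5 = -51)
X(L, G) = -51 + 15*G*L/2 (X(L, G) = (15*L/2)*G - 51 = 15*G*L/2 - 51 = -51 + 15*G*L/2)
√(23864 + X(215, -1*(-72))) = √(23864 + (-51 + (15/2)*(-1*(-72))*215)) = √(23864 + (-51 + (15/2)*72*215)) = √(23864 + (-51 + 116100)) = √(23864 + 116049) = √139913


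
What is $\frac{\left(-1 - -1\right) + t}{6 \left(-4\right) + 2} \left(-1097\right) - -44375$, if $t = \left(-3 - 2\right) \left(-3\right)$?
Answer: $\frac{992705}{22} \approx 45123.0$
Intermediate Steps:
$t = 15$ ($t = \left(-5\right) \left(-3\right) = 15$)
$\frac{\left(-1 - -1\right) + t}{6 \left(-4\right) + 2} \left(-1097\right) - -44375 = \frac{\left(-1 - -1\right) + 15}{6 \left(-4\right) + 2} \left(-1097\right) - -44375 = \frac{\left(-1 + 1\right) + 15}{-24 + 2} \left(-1097\right) + 44375 = \frac{0 + 15}{-22} \left(-1097\right) + 44375 = \left(- \frac{1}{22}\right) 15 \left(-1097\right) + 44375 = \left(- \frac{15}{22}\right) \left(-1097\right) + 44375 = \frac{16455}{22} + 44375 = \frac{992705}{22}$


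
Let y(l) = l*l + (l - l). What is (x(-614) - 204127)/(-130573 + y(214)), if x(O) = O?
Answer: 68247/28259 ≈ 2.4151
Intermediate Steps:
y(l) = l² (y(l) = l² + 0 = l²)
(x(-614) - 204127)/(-130573 + y(214)) = (-614 - 204127)/(-130573 + 214²) = -204741/(-130573 + 45796) = -204741/(-84777) = -204741*(-1/84777) = 68247/28259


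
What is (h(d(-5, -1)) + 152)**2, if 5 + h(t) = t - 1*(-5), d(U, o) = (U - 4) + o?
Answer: 20164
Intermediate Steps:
d(U, o) = -4 + U + o (d(U, o) = (-4 + U) + o = -4 + U + o)
h(t) = t (h(t) = -5 + (t - 1*(-5)) = -5 + (t + 5) = -5 + (5 + t) = t)
(h(d(-5, -1)) + 152)**2 = ((-4 - 5 - 1) + 152)**2 = (-10 + 152)**2 = 142**2 = 20164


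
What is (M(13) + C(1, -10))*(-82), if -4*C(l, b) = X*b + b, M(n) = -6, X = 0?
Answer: 287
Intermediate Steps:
C(l, b) = -b/4 (C(l, b) = -(0*b + b)/4 = -(0 + b)/4 = -b/4)
(M(13) + C(1, -10))*(-82) = (-6 - ¼*(-10))*(-82) = (-6 + 5/2)*(-82) = -7/2*(-82) = 287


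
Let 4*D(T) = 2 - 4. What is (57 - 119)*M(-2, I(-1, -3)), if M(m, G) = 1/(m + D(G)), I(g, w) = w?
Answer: 124/5 ≈ 24.800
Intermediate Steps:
D(T) = -½ (D(T) = (2 - 4)/4 = (¼)*(-2) = -½)
M(m, G) = 1/(-½ + m) (M(m, G) = 1/(m - ½) = 1/(-½ + m))
(57 - 119)*M(-2, I(-1, -3)) = (57 - 119)*(2/(-1 + 2*(-2))) = -124/(-1 - 4) = -124/(-5) = -124*(-1)/5 = -62*(-⅖) = 124/5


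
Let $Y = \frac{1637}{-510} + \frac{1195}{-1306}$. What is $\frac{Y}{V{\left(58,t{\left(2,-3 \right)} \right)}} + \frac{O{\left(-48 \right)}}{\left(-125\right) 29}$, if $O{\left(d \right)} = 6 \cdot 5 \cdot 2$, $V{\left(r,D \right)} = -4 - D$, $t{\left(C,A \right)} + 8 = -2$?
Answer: $- \frac{101990051}{144868050} \approx -0.70402$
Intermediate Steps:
$t{\left(C,A \right)} = -10$ ($t{\left(C,A \right)} = -8 - 2 = -10$)
$Y = - \frac{686843}{166515}$ ($Y = 1637 \left(- \frac{1}{510}\right) + 1195 \left(- \frac{1}{1306}\right) = - \frac{1637}{510} - \frac{1195}{1306} = - \frac{686843}{166515} \approx -4.1248$)
$O{\left(d \right)} = 60$ ($O{\left(d \right)} = 30 \cdot 2 = 60$)
$\frac{Y}{V{\left(58,t{\left(2,-3 \right)} \right)}} + \frac{O{\left(-48 \right)}}{\left(-125\right) 29} = - \frac{686843}{166515 \left(-4 - -10\right)} + \frac{60}{\left(-125\right) 29} = - \frac{686843}{166515 \left(-4 + 10\right)} + \frac{60}{-3625} = - \frac{686843}{166515 \cdot 6} + 60 \left(- \frac{1}{3625}\right) = \left(- \frac{686843}{166515}\right) \frac{1}{6} - \frac{12}{725} = - \frac{686843}{999090} - \frac{12}{725} = - \frac{101990051}{144868050}$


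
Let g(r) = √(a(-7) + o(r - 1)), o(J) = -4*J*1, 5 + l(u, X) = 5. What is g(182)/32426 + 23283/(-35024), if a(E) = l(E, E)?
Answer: -117/176 + I*√181/16213 ≈ -0.66477 + 0.0008298*I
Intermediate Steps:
l(u, X) = 0 (l(u, X) = -5 + 5 = 0)
a(E) = 0
o(J) = -4*J
g(r) = √(4 - 4*r) (g(r) = √(0 - 4*(r - 1)) = √(0 - 4*(-1 + r)) = √(0 + (4 - 4*r)) = √(4 - 4*r))
g(182)/32426 + 23283/(-35024) = (2*√(1 - 1*182))/32426 + 23283/(-35024) = (2*√(1 - 182))*(1/32426) + 23283*(-1/35024) = (2*√(-181))*(1/32426) - 117/176 = (2*(I*√181))*(1/32426) - 117/176 = (2*I*√181)*(1/32426) - 117/176 = I*√181/16213 - 117/176 = -117/176 + I*√181/16213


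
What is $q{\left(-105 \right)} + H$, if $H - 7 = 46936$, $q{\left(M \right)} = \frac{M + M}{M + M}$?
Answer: $46944$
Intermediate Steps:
$q{\left(M \right)} = 1$ ($q{\left(M \right)} = \frac{2 M}{2 M} = 2 M \frac{1}{2 M} = 1$)
$H = 46943$ ($H = 7 + 46936 = 46943$)
$q{\left(-105 \right)} + H = 1 + 46943 = 46944$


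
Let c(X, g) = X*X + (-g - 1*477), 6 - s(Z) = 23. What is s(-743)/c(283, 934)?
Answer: -17/78678 ≈ -0.00021607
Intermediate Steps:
s(Z) = -17 (s(Z) = 6 - 1*23 = 6 - 23 = -17)
c(X, g) = -477 + X**2 - g (c(X, g) = X**2 + (-g - 477) = X**2 + (-477 - g) = -477 + X**2 - g)
s(-743)/c(283, 934) = -17/(-477 + 283**2 - 1*934) = -17/(-477 + 80089 - 934) = -17/78678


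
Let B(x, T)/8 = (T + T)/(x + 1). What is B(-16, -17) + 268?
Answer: 4292/15 ≈ 286.13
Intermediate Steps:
B(x, T) = 16*T/(1 + x) (B(x, T) = 8*((T + T)/(x + 1)) = 8*((2*T)/(1 + x)) = 8*(2*T/(1 + x)) = 16*T/(1 + x))
B(-16, -17) + 268 = 16*(-17)/(1 - 16) + 268 = 16*(-17)/(-15) + 268 = 16*(-17)*(-1/15) + 268 = 272/15 + 268 = 4292/15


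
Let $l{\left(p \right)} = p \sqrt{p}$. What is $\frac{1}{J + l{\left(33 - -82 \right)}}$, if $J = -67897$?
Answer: $- \frac{67897}{4608481734} - \frac{115 \sqrt{115}}{4608481734} \approx -1.5001 \cdot 10^{-5}$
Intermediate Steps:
$l{\left(p \right)} = p^{\frac{3}{2}}$
$\frac{1}{J + l{\left(33 - -82 \right)}} = \frac{1}{-67897 + \left(33 - -82\right)^{\frac{3}{2}}} = \frac{1}{-67897 + \left(33 + 82\right)^{\frac{3}{2}}} = \frac{1}{-67897 + 115^{\frac{3}{2}}} = \frac{1}{-67897 + 115 \sqrt{115}}$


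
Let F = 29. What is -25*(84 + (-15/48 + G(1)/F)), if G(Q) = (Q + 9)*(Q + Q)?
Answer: -978775/464 ≈ -2109.4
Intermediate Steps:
G(Q) = 2*Q*(9 + Q) (G(Q) = (9 + Q)*(2*Q) = 2*Q*(9 + Q))
-25*(84 + (-15/48 + G(1)/F)) = -25*(84 + (-15/48 + (2*1*(9 + 1))/29)) = -25*(84 + (-15*1/48 + (2*1*10)*(1/29))) = -25*(84 + (-5/16 + 20*(1/29))) = -25*(84 + (-5/16 + 20/29)) = -25*(84 + 175/464) = -25*39151/464 = -978775/464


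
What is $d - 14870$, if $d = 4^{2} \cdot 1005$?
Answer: $1210$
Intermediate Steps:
$d = 16080$ ($d = 16 \cdot 1005 = 16080$)
$d - 14870 = 16080 - 14870 = 1210$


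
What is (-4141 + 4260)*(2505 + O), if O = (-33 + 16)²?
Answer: 332486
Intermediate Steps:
O = 289 (O = (-17)² = 289)
(-4141 + 4260)*(2505 + O) = (-4141 + 4260)*(2505 + 289) = 119*2794 = 332486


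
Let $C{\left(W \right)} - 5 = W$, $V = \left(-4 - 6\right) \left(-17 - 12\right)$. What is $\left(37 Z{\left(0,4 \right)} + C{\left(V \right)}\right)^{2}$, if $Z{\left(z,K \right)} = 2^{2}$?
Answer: $196249$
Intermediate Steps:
$V = 290$ ($V = \left(-10\right) \left(-29\right) = 290$)
$C{\left(W \right)} = 5 + W$
$Z{\left(z,K \right)} = 4$
$\left(37 Z{\left(0,4 \right)} + C{\left(V \right)}\right)^{2} = \left(37 \cdot 4 + \left(5 + 290\right)\right)^{2} = \left(148 + 295\right)^{2} = 443^{2} = 196249$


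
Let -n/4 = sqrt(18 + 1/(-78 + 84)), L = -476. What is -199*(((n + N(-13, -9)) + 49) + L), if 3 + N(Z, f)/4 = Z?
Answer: 97709 + 398*sqrt(654)/3 ≈ 1.0110e+5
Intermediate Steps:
N(Z, f) = -12 + 4*Z
n = -2*sqrt(654)/3 (n = -4*sqrt(18 + 1/(-78 + 84)) = -4*sqrt(18 + 1/6) = -2*sqrt(654)/3 ≈ -17.049)
-199*(((n + N(-13, -9)) + 49) + L) = -199*(((-2*sqrt(654)/3 + (-12 + 4*(-13))) + 49) - 476) = -199*(((-2*sqrt(654)/3 + (-12 - 52)) + 49) - 476) = -199*(((-2*sqrt(654)/3 - 64) + 49) - 476) = -199*(((-64 - 2*sqrt(654)/3) + 49) - 476) = -199*((-15 - 2*sqrt(654)/3) - 476) = -199*(-491 - 2*sqrt(654)/3) = 97709 + 398*sqrt(654)/3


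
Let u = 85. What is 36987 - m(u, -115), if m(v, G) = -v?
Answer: 37072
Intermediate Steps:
36987 - m(u, -115) = 36987 - (-1)*85 = 36987 - 1*(-85) = 36987 + 85 = 37072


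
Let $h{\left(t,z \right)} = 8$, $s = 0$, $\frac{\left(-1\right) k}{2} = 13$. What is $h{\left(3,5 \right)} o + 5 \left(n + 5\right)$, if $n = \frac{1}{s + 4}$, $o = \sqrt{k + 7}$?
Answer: $\frac{105}{4} + 8 i \sqrt{19} \approx 26.25 + 34.871 i$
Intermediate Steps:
$k = -26$ ($k = \left(-2\right) 13 = -26$)
$o = i \sqrt{19}$ ($o = \sqrt{-26 + 7} = \sqrt{-19} = i \sqrt{19} \approx 4.3589 i$)
$n = \frac{1}{4}$ ($n = \frac{1}{0 + 4} = \frac{1}{4} \approx 0.25$)
$h{\left(3,5 \right)} o + 5 \left(n + 5\right) = 8 i \sqrt{19} + 5 \left(\frac{1}{4} + 5\right) = 8 i \sqrt{19} + 5 \cdot \frac{21}{4} = 8 i \sqrt{19} + \frac{105}{4} = \frac{105}{4} + 8 i \sqrt{19}$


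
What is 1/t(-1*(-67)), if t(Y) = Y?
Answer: 1/67 ≈ 0.014925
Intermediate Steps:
1/t(-1*(-67)) = 1/(-1*(-67)) = 1/67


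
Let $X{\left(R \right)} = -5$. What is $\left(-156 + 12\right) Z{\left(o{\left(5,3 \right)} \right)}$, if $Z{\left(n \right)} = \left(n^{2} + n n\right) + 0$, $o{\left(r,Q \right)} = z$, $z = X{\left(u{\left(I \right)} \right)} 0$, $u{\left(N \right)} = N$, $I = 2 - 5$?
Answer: $0$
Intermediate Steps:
$I = -3$ ($I = 2 - 5 = -3$)
$z = 0$ ($z = \left(-5\right) 0 = 0$)
$o{\left(r,Q \right)} = 0$
$Z{\left(n \right)} = 2 n^{2}$ ($Z{\left(n \right)} = \left(n^{2} + n^{2}\right) + 0 = 2 n^{2} + 0 = 2 n^{2}$)
$\left(-156 + 12\right) Z{\left(o{\left(5,3 \right)} \right)} = \left(-156 + 12\right) 2 \cdot 0^{2} = - 144 \cdot 2 \cdot 0 = \left(-144\right) 0 = 0$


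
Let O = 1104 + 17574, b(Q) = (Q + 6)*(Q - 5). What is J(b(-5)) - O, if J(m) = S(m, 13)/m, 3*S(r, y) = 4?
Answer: -280172/15 ≈ -18678.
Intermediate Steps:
S(r, y) = 4/3 (S(r, y) = (⅓)*4 = 4/3)
b(Q) = (-5 + Q)*(6 + Q) (b(Q) = (6 + Q)*(-5 + Q) = (-5 + Q)*(6 + Q))
J(m) = 4/(3*m)
O = 18678
J(b(-5)) - O = 4/(3*(-30 - 5 + (-5)²)) - 1*18678 = 4/(3*(-30 - 5 + 25)) - 18678 = (4/3)/(-10) - 18678 = (4/3)*(-⅒) - 18678 = -2/15 - 18678 = -280172/15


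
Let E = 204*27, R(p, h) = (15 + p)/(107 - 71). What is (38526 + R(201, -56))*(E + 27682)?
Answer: 1278877080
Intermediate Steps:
R(p, h) = 5/12 + p/36 (R(p, h) = (15 + p)/36 = (15 + p)*(1/36) = 5/12 + p/36)
E = 5508
(38526 + R(201, -56))*(E + 27682) = (38526 + (5/12 + (1/36)*201))*(5508 + 27682) = (38526 + (5/12 + 67/12))*33190 = (38526 + 6)*33190 = 38532*33190 = 1278877080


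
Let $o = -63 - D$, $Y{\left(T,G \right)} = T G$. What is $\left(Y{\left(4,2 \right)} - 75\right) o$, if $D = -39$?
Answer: $1608$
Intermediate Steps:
$Y{\left(T,G \right)} = G T$
$o = -24$ ($o = -63 - -39 = -63 + 39 = -24$)
$\left(Y{\left(4,2 \right)} - 75\right) o = \left(2 \cdot 4 - 75\right) \left(-24\right) = \left(8 - 75\right) \left(-24\right) = \left(-67\right) \left(-24\right) = 1608$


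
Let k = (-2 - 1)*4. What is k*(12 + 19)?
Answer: -372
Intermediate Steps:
k = -12 (k = -3*4 = -12)
k*(12 + 19) = -12*(12 + 19) = -12*31 = -372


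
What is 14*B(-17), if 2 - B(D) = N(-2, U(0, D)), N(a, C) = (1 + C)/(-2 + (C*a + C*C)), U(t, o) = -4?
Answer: 329/11 ≈ 29.909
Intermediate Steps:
N(a, C) = (1 + C)/(-2 + C² + C*a) (N(a, C) = (1 + C)/(-2 + (C*a + C²)) = (1 + C)/(-2 + (C² + C*a)) = (1 + C)/(-2 + C² + C*a))
B(D) = 47/22 (B(D) = 2 - (1 - 4)/(-2 + (-4)² - 4*(-2)) = 2 - (-3)/(-2 + 16 + 8) = 2 - (-3)/22 = 2 - 1*(-3/22) = 2 + 3/22 = 47/22)
14*B(-17) = 14*(47/22) = 329/11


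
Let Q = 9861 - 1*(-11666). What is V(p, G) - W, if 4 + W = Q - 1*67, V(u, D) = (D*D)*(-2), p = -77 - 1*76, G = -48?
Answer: -26064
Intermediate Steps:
Q = 21527 (Q = 9861 + 11666 = 21527)
p = -153 (p = -77 - 76 = -153)
V(u, D) = -2*D**2 (V(u, D) = D**2*(-2) = -2*D**2)
W = 21456 (W = -4 + (21527 - 1*67) = -4 + (21527 - 67) = -4 + 21460 = 21456)
V(p, G) - W = -2*(-48)**2 - 1*21456 = -2*2304 - 21456 = -4608 - 21456 = -26064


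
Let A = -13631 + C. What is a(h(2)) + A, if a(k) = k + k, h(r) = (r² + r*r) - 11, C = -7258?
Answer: -20895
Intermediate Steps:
h(r) = -11 + 2*r² (h(r) = (r² + r²) - 11 = 2*r² - 11 = -11 + 2*r²)
a(k) = 2*k
A = -20889 (A = -13631 - 7258 = -20889)
a(h(2)) + A = 2*(-11 + 2*2²) - 20889 = 2*(-11 + 2*4) - 20889 = 2*(-11 + 8) - 20889 = 2*(-3) - 20889 = -6 - 20889 = -20895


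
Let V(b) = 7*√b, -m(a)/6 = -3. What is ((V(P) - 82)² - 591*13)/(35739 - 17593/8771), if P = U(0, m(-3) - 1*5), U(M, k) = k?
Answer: -1412131/156724588 - 2517277*√13/78362294 ≈ -0.12483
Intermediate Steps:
m(a) = 18 (m(a) = -6*(-3) = 18)
P = 13 (P = 18 - 1*5 = 18 - 5 = 13)
((V(P) - 82)² - 591*13)/(35739 - 17593/8771) = ((7*√13 - 82)² - 591*13)/(35739 - 17593/8771) = ((-82 + 7*√13)² - 7683)/(35739 - 17593*1/8771) = (-7683 + (-82 + 7*√13)²)/(35739 - 17593/8771) = (-7683 + (-82 + 7*√13)²)/(313449176/8771) = (-7683 + (-82 + 7*√13)²)*(8771/313449176) = -67387593/313449176 + 8771*(-82 + 7*√13)²/313449176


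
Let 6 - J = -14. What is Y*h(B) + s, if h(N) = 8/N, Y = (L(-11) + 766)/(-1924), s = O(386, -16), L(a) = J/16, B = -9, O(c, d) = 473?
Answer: 455367/962 ≈ 473.35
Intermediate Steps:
J = 20 (J = 6 - 1*(-14) = 6 + 14 = 20)
L(a) = 5/4 (L(a) = 20/16 = 20*(1/16) = 5/4)
s = 473
Y = -3069/7696 (Y = (5/4 + 766)/(-1924) = (3069/4)*(-1/1924) = -3069/7696 ≈ -0.39878)
Y*h(B) + s = -3069/(962*(-9)) + 473 = -3069*(-1)/(962*9) + 473 = -3069/7696*(-8/9) + 473 = 341/962 + 473 = 455367/962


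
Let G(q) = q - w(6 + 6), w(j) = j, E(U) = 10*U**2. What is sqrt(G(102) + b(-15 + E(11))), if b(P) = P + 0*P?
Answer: sqrt(1285) ≈ 35.847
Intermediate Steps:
b(P) = P (b(P) = P + 0 = P)
G(q) = -12 + q (G(q) = q - (6 + 6) = q - 1*12 = q - 12 = -12 + q)
sqrt(G(102) + b(-15 + E(11))) = sqrt((-12 + 102) + (-15 + 10*11**2)) = sqrt(90 + (-15 + 10*121)) = sqrt(90 + (-15 + 1210)) = sqrt(90 + 1195) = sqrt(1285)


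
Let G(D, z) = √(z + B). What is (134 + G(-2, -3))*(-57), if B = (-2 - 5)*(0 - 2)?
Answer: -7638 - 57*√11 ≈ -7827.0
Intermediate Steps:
B = 14 (B = -7*(-2) = 14)
G(D, z) = √(14 + z) (G(D, z) = √(z + 14) = √(14 + z))
(134 + G(-2, -3))*(-57) = (134 + √(14 - 3))*(-57) = (134 + √11)*(-57) = -7638 - 57*√11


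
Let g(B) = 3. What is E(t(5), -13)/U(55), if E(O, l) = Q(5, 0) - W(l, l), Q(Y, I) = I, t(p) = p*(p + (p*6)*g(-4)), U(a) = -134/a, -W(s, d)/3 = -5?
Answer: 825/134 ≈ 6.1567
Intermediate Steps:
W(s, d) = 15 (W(s, d) = -3*(-5) = 15)
t(p) = 19*p**2 (t(p) = p*(p + (p*6)*3) = p*(p + (6*p)*3) = p*(p + 18*p) = p*(19*p) = 19*p**2)
E(O, l) = -15 (E(O, l) = 0 - 1*15 = 0 - 15 = -15)
E(t(5), -13)/U(55) = -15/((-134/55)) = -15/((-134*1/55)) = -15/(-134/55) = -15*(-55/134) = 825/134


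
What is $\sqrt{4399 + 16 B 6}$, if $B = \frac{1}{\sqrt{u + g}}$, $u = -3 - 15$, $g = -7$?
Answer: $\frac{\sqrt{109975 - 480 i}}{5} \approx 66.325 - 0.14474 i$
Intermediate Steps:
$u = -18$ ($u = -3 - 15 = -18$)
$B = - \frac{i}{5}$ ($B = \frac{1}{\sqrt{-18 - 7}} = \frac{1}{\sqrt{-25}} = \frac{1}{5 i} = - \frac{i}{5} \approx - 0.2 i$)
$\sqrt{4399 + 16 B 6} = \sqrt{4399 + 16 \left(- \frac{i}{5}\right) 6} = \sqrt{4399 + - \frac{16 i}{5} \cdot 6} = \sqrt{4399 - \frac{96 i}{5}}$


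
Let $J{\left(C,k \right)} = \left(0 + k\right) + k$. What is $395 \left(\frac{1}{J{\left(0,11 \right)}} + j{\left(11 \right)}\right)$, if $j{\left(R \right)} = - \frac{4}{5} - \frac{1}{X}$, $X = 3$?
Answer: $- \frac{28361}{66} \approx -429.71$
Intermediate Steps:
$J{\left(C,k \right)} = 2 k$ ($J{\left(C,k \right)} = k + k = 2 k$)
$j{\left(R \right)} = - \frac{17}{15}$ ($j{\left(R \right)} = - \frac{4}{5} - \frac{1}{3} = - \frac{17}{15}$)
$395 \left(\frac{1}{J{\left(0,11 \right)}} + j{\left(11 \right)}\right) = 395 \left(\frac{1}{2 \cdot 11} - \frac{17}{15}\right) = 395 \left(\frac{1}{22} - \frac{17}{15}\right) = 395 \left(- \frac{359}{330}\right) = - \frac{28361}{66}$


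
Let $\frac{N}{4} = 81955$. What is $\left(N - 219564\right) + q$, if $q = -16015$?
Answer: $92241$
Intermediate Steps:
$N = 327820$ ($N = 4 \cdot 81955 = 327820$)
$\left(N - 219564\right) + q = \left(327820 - 219564\right) - 16015 = 108256 - 16015 = 92241$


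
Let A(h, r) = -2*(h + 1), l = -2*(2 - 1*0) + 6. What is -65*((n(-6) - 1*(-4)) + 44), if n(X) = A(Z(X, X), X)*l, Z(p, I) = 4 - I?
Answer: -260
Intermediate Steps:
l = 2 (l = -2*(2 + 0) + 6 = -2*2 + 6 = -4 + 6 = 2)
A(h, r) = -2 - 2*h (A(h, r) = -2*(1 + h) = -2 - 2*h)
n(X) = -20 + 4*X (n(X) = (-2 - 2*(4 - X))*2 = (-2 + (-8 + 2*X))*2 = (-10 + 2*X)*2 = -20 + 4*X)
-65*((n(-6) - 1*(-4)) + 44) = -65*(((-20 + 4*(-6)) - 1*(-4)) + 44) = -65*(((-20 - 24) + 4) + 44) = -65*((-44 + 4) + 44) = -65*(-40 + 44) = -65*4 = -260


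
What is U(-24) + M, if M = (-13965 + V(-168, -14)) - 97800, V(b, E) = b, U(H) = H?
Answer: -111957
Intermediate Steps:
M = -111933 (M = (-13965 - 168) - 97800 = -14133 - 97800 = -111933)
U(-24) + M = -24 - 111933 = -111957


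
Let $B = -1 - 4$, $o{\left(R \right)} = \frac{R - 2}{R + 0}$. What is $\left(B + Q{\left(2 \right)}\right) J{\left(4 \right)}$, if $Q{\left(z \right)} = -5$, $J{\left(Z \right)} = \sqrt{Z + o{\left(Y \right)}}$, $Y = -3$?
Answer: $- \frac{10 \sqrt{51}}{3} \approx -23.805$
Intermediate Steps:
$o{\left(R \right)} = \frac{-2 + R}{R}$
$J{\left(Z \right)} = \sqrt{\frac{5}{3} + Z}$ ($J{\left(Z \right)} = \sqrt{Z + \frac{-2 - 3}{-3}} = \sqrt{Z - - \frac{5}{3}} = \sqrt{Z + \frac{5}{3}} = \sqrt{\frac{5}{3} + Z}$)
$B = -5$ ($B = -1 - 4 = -5$)
$\left(B + Q{\left(2 \right)}\right) J{\left(4 \right)} = \left(-5 - 5\right) \frac{\sqrt{15 + 9 \cdot 4}}{3} = - 10 \frac{\sqrt{15 + 36}}{3} = - 10 \frac{\sqrt{51}}{3} = - \frac{10 \sqrt{51}}{3}$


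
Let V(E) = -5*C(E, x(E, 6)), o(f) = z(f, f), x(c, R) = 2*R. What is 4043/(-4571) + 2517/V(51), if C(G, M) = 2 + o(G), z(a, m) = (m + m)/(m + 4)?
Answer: -127414393/969052 ≈ -131.48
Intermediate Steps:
z(a, m) = 2*m/(4 + m) (z(a, m) = (2*m)/(4 + m) = 2*m/(4 + m))
o(f) = 2*f/(4 + f)
C(G, M) = 2 + 2*G/(4 + G)
V(E) = -20*(2 + E)/(4 + E)
4043/(-4571) + 2517/V(51) = 4043/(-4571) + 2517/((20*(-2 - 1*51)/(4 + 51))) = 4043*(-1/4571) + 2517/((20*(-2 - 51)/55)) = -4043/4571 + 2517/((20*(1/55)*(-53))) = -4043/4571 + 2517/(-212/11) = -4043/4571 + 2517*(-11/212) = -4043/4571 - 27687/212 = -127414393/969052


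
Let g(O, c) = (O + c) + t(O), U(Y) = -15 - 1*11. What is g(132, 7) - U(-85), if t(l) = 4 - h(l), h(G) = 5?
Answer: 164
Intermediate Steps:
U(Y) = -26 (U(Y) = -15 - 11 = -26)
t(l) = -1 (t(l) = 4 - 1*5 = 4 - 5 = -1)
g(O, c) = -1 + O + c (g(O, c) = (O + c) - 1 = -1 + O + c)
g(132, 7) - U(-85) = (-1 + 132 + 7) - 1*(-26) = 138 + 26 = 164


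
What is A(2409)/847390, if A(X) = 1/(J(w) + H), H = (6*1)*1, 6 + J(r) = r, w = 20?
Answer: 1/16947800 ≈ 5.9005e-8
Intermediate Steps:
J(r) = -6 + r
H = 6 (H = 6*1 = 6)
A(X) = 1/20 (A(X) = 1/((-6 + 20) + 6) = 1/(14 + 6) = 1/20)
A(2409)/847390 = (1/20)/847390 = (1/20)*(1/847390) = 1/16947800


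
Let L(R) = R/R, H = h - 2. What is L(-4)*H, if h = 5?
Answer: 3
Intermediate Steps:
H = 3 (H = 5 - 2 = 3)
L(R) = 1
L(-4)*H = 1*3 = 3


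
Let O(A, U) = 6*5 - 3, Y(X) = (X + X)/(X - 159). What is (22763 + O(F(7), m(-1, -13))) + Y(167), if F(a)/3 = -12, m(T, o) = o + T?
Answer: 91327/4 ≈ 22832.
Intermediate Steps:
m(T, o) = T + o
F(a) = -36 (F(a) = 3*(-12) = -36)
Y(X) = 2*X/(-159 + X) (Y(X) = (2*X)/(-159 + X) = 2*X/(-159 + X))
O(A, U) = 27 (O(A, U) = 30 - 3 = 27)
(22763 + O(F(7), m(-1, -13))) + Y(167) = (22763 + 27) + 2*167/(-159 + 167) = 22790 + 2*167/8 = 22790 + 2*167*(⅛) = 22790 + 167/4 = 91327/4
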